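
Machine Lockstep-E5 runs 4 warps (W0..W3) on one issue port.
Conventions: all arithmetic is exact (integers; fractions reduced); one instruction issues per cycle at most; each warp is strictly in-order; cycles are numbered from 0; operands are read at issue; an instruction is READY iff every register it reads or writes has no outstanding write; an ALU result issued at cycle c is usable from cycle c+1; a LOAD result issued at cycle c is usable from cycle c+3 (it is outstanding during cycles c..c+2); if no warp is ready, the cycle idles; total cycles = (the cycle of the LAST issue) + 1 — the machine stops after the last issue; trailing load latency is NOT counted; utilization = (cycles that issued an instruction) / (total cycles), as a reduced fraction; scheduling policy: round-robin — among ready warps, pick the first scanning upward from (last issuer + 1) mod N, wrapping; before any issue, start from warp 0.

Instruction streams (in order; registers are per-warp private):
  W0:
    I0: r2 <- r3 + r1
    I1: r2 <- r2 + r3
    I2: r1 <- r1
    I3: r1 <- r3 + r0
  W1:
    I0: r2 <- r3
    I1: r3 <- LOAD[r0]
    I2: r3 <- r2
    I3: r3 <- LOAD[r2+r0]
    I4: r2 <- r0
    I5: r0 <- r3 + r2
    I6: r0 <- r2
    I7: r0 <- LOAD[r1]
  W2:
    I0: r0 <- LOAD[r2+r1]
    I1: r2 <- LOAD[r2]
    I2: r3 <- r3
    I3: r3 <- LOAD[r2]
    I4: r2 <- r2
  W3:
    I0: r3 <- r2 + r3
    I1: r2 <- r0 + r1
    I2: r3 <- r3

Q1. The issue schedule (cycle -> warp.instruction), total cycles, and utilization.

cycle 0: W0.I0
cycle 1: W1.I0
cycle 2: W2.I0
cycle 3: W3.I0
cycle 4: W0.I1
cycle 5: W1.I1
cycle 6: W2.I1
cycle 7: W3.I1
cycle 8: W0.I2
cycle 9: W1.I2
cycle 10: W2.I2
cycle 11: W3.I2
cycle 12: W0.I3
cycle 13: W1.I3
cycle 14: W2.I3
cycle 15: W1.I4
cycle 16: W2.I4
cycle 17: W1.I5
cycle 18: W1.I6
cycle 19: W1.I7

Answer: 20 cycles, utilization 1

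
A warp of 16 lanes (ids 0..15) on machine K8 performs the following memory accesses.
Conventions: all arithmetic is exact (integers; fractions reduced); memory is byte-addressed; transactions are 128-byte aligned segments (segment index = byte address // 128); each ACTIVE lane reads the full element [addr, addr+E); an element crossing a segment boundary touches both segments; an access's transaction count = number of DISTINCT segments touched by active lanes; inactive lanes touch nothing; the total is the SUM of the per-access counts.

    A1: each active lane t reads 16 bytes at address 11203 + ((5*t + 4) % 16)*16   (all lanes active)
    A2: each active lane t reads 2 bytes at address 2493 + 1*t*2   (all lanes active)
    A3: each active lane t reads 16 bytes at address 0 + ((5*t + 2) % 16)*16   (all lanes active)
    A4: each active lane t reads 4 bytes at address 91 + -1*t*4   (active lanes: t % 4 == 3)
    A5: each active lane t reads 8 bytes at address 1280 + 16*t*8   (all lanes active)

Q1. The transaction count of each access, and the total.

A1: 3 transactions
A2: 1 transaction
A3: 2 transactions
A4: 1 transaction
A5: 16 transactions

Answer: 3,1,2,1,16; total 23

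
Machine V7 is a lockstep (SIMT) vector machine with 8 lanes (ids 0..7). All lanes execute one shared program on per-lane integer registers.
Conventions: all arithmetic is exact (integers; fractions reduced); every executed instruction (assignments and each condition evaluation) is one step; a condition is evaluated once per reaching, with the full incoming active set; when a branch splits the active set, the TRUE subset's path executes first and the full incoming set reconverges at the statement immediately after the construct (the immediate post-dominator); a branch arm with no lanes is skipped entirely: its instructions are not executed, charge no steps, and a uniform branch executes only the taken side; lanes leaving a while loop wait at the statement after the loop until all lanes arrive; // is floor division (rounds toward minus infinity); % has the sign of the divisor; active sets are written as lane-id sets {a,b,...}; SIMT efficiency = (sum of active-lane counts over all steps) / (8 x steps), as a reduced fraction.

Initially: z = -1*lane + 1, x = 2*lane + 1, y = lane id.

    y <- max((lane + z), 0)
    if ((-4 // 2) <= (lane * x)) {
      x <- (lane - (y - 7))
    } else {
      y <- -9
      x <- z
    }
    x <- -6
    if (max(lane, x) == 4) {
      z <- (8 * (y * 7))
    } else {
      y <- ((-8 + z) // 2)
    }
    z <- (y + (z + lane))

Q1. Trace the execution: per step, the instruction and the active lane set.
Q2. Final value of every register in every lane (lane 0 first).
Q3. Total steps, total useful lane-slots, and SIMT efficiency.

step 0: y <- max((lane + z), 0)      {0,1,2,3,4,5,6,7}
step 1: eval ((-4 // 2) <= (lane * x)) {0,1,2,3,4,5,6,7}
step 2: x <- (lane - (y - 7))        {0,1,2,3,4,5,6,7}
step 3: x <- -6                      {0,1,2,3,4,5,6,7}
step 4: eval (max(lane, x) == 4)     {0,1,2,3,4,5,6,7}
step 5: z <- (8 * (y * 7))           {4}
step 6: y <- ((-8 + z) // 2)         {0,1,2,3,5,6,7}
step 7: z <- (y + (z + lane))        {0,1,2,3,4,5,6,7}

Answer: 8 steps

z: -3,-3,-4,-4,61,-5,-6,-6
x: -6,-6,-6,-6,-6,-6,-6,-6
y: -4,-4,-5,-5,1,-6,-7,-7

steps = 8; useful = 56; efficiency = 56/64 = 7/8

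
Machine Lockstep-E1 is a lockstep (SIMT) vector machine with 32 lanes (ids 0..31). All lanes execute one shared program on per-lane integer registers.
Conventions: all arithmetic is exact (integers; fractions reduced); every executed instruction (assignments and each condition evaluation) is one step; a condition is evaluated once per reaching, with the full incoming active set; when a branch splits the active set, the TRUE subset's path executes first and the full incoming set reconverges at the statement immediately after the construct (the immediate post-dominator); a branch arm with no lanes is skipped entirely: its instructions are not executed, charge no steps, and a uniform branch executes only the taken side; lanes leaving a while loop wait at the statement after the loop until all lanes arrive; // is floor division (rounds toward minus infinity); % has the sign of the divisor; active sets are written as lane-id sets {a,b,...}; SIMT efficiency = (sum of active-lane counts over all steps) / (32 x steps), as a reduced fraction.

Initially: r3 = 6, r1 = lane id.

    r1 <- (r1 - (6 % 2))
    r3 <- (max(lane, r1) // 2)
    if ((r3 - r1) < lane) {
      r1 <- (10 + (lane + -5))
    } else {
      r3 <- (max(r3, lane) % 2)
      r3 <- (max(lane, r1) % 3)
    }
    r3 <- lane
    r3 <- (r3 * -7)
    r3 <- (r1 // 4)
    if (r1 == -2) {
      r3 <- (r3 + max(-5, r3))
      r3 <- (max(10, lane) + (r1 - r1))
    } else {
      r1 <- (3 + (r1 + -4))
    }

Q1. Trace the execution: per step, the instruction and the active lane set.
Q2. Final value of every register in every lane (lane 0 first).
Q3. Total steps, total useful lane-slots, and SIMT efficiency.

step 0: r1 <- (r1 - (6 % 2))         {0,1,2,3,4,5,6,7,8,9,10,11,12,13,14,15,16,17,18,19,20,21,22,23,24,25,26,27,28,29,30,31}
step 1: r3 <- (max(lane, r1) // 2)   {0,1,2,3,4,5,6,7,8,9,10,11,12,13,14,15,16,17,18,19,20,21,22,23,24,25,26,27,28,29,30,31}
step 2: eval ((r3 - r1) < lane)      {0,1,2,3,4,5,6,7,8,9,10,11,12,13,14,15,16,17,18,19,20,21,22,23,24,25,26,27,28,29,30,31}
step 3: r1 <- (10 + (lane + -5))     {1,2,3,4,5,6,7,8,9,10,11,12,13,14,15,16,17,18,19,20,21,22,23,24,25,26,27,28,29,30,31}
step 4: r3 <- (max(r3, lane) % 2)    {0}
step 5: r3 <- (max(lane, r1) % 3)    {0}
step 6: r3 <- lane                   {0,1,2,3,4,5,6,7,8,9,10,11,12,13,14,15,16,17,18,19,20,21,22,23,24,25,26,27,28,29,30,31}
step 7: r3 <- (r3 * -7)              {0,1,2,3,4,5,6,7,8,9,10,11,12,13,14,15,16,17,18,19,20,21,22,23,24,25,26,27,28,29,30,31}
step 8: r3 <- (r1 // 4)              {0,1,2,3,4,5,6,7,8,9,10,11,12,13,14,15,16,17,18,19,20,21,22,23,24,25,26,27,28,29,30,31}
step 9: eval (r1 == -2)              {0,1,2,3,4,5,6,7,8,9,10,11,12,13,14,15,16,17,18,19,20,21,22,23,24,25,26,27,28,29,30,31}
step 10: r1 <- (3 + (r1 + -4))        {0,1,2,3,4,5,6,7,8,9,10,11,12,13,14,15,16,17,18,19,20,21,22,23,24,25,26,27,28,29,30,31}

Answer: 11 steps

r3: 0,1,1,2,2,2,2,3,3,3,3,4,4,4,4,5,5,5,5,6,6,6,6,7,7,7,7,8,8,8,8,9
r1: -1,5,6,7,8,9,10,11,12,13,14,15,16,17,18,19,20,21,22,23,24,25,26,27,28,29,30,31,32,33,34,35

steps = 11; useful = 289; efficiency = 289/352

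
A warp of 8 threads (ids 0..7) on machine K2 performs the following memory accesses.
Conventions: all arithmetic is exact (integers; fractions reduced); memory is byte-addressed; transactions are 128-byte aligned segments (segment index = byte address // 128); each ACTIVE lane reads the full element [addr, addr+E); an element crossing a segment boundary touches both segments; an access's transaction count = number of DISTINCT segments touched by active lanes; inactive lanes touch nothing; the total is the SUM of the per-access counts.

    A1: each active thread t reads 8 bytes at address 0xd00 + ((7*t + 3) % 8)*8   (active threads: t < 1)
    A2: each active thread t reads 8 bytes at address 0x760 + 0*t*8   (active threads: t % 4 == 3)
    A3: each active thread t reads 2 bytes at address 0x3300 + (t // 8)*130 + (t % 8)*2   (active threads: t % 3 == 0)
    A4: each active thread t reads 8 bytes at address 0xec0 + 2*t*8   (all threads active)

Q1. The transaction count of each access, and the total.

A1: 1 transaction
A2: 1 transaction
A3: 1 transaction
A4: 2 transactions

Answer: 1,1,1,2; total 5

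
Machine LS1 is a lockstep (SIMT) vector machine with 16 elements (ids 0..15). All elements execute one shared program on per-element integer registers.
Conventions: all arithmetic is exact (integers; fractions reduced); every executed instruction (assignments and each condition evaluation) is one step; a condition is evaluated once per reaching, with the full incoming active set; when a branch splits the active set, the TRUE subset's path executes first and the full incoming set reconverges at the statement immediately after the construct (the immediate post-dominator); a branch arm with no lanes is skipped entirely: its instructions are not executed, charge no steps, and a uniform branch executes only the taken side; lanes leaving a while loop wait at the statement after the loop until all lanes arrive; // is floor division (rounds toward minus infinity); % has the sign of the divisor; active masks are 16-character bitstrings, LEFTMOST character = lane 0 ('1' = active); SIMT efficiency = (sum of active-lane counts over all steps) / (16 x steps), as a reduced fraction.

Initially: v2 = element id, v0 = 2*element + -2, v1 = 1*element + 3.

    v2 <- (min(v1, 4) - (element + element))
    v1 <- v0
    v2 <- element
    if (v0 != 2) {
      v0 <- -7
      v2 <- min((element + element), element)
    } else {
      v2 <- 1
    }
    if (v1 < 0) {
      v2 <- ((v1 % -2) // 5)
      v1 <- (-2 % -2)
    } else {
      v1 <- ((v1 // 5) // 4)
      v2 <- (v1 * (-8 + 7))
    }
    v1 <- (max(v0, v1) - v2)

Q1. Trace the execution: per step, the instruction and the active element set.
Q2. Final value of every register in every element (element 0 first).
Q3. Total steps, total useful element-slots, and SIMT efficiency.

step 0: v2 <- (min(v1, 4) - (element + element)) 1111111111111111
step 1: v1 <- v0                     1111111111111111
step 2: v2 <- element                1111111111111111
step 3: eval (v0 != 2)               1111111111111111
step 4: v0 <- -7                     1101111111111111
step 5: v2 <- min((element + element), element) 1101111111111111
step 6: v2 <- 1                      0010000000000000
step 7: eval (v1 < 0)                1111111111111111
step 8: v2 <- ((v1 % -2) // 5)       1000000000000000
step 9: v1 <- (-2 % -2)              1000000000000000
step 10: v1 <- ((v1 // 5) // 4)       0111111111111111
step 11: v2 <- (v1 * (-8 + 7))        0111111111111111
step 12: v1 <- (max(v0, v1) - v2)     1111111111111111

Answer: 13 steps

v2: 0,0,0,0,0,0,0,0,0,0,0,-1,-1,-1,-1,-1
v0: -7,-7,2,-7,-7,-7,-7,-7,-7,-7,-7,-7,-7,-7,-7,-7
v1: 0,0,2,0,0,0,0,0,0,0,0,2,2,2,2,2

steps = 13; useful = 159; efficiency = 159/208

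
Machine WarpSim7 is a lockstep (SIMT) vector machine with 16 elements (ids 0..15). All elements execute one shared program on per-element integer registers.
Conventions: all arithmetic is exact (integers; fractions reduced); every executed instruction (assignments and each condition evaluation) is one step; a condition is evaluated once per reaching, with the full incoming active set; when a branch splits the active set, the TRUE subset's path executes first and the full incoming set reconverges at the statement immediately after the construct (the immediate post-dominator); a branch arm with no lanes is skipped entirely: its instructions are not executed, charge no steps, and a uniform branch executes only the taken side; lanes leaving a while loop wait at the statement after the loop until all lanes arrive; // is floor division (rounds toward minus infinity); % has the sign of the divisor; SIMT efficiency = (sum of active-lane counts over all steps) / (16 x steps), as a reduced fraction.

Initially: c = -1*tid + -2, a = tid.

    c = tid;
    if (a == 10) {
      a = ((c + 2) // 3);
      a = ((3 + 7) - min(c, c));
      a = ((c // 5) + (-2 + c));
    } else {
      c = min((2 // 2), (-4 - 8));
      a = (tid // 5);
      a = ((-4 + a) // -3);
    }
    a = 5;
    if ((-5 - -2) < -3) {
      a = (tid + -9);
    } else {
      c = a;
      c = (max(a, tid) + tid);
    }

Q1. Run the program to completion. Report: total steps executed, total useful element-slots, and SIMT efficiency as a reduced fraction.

Answer: 12 steps, 144 useful, 3/4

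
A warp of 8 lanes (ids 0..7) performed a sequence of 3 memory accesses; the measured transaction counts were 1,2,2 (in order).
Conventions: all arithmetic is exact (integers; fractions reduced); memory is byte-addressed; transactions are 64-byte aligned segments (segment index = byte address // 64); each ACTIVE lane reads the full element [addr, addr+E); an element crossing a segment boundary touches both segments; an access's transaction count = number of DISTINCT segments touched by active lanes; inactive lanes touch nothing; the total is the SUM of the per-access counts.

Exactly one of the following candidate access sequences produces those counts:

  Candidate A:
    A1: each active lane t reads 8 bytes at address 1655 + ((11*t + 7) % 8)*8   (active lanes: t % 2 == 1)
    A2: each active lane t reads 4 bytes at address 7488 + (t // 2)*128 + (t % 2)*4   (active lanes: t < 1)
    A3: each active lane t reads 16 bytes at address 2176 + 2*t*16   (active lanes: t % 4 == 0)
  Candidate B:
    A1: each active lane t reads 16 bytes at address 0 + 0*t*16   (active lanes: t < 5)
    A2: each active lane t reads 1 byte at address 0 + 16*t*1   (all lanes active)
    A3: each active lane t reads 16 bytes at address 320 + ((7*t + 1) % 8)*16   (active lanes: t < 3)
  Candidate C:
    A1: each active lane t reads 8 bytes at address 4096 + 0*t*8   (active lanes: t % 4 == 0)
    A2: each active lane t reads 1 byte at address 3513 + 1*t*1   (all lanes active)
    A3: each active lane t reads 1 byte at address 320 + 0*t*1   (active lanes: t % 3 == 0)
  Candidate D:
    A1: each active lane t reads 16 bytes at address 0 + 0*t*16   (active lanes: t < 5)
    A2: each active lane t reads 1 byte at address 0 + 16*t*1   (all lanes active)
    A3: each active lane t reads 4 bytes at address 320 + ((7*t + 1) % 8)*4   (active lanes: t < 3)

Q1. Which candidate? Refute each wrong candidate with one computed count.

A: A1 gives 2 transactions, not 1
C: A3 gives 1 transaction, not 2
D: A3 gives 1 transaction, not 2
B: all counts match (1,2,2)

Answer: B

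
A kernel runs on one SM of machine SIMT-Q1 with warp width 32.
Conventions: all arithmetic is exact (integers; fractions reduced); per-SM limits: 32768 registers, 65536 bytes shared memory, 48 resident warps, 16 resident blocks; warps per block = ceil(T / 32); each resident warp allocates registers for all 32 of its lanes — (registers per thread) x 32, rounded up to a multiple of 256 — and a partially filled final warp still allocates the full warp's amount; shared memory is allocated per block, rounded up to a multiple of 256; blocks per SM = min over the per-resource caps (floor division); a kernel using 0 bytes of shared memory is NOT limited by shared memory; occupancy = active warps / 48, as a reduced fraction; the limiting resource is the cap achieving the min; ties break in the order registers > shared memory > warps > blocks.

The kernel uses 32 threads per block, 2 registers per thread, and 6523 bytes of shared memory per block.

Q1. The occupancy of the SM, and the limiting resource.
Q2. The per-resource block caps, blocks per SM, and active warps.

Answer: occupancy 3/16, limited by shared memory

registers: 128 blocks
shared memory: 9 blocks
warps: 48 blocks
blocks: 16 blocks

Answer: 9 blocks, 9 active warps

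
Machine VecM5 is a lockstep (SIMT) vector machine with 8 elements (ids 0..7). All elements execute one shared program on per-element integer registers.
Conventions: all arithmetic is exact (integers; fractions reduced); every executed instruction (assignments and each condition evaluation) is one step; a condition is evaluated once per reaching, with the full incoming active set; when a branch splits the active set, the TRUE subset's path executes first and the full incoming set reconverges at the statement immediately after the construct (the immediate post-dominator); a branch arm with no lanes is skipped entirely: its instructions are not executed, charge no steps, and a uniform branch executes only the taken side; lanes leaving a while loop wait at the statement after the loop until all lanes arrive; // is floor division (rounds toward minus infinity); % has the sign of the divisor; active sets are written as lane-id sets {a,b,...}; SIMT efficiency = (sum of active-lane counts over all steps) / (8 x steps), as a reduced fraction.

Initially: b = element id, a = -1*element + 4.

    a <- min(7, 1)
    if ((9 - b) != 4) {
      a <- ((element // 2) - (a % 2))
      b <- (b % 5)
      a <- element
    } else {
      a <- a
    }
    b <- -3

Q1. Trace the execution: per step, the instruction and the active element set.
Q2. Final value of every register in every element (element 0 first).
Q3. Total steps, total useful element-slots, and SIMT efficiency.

step 0: a <- min(7, 1)               {0,1,2,3,4,5,6,7}
step 1: eval ((9 - b) != 4)          {0,1,2,3,4,5,6,7}
step 2: a <- ((element // 2) - (a % 2)) {0,1,2,3,4,6,7}
step 3: b <- (b % 5)                 {0,1,2,3,4,6,7}
step 4: a <- element                 {0,1,2,3,4,6,7}
step 5: a <- a                       {5}
step 6: b <- -3                      {0,1,2,3,4,5,6,7}

Answer: 7 steps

b: -3,-3,-3,-3,-3,-3,-3,-3
a: 0,1,2,3,4,1,6,7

steps = 7; useful = 46; efficiency = 46/56 = 23/28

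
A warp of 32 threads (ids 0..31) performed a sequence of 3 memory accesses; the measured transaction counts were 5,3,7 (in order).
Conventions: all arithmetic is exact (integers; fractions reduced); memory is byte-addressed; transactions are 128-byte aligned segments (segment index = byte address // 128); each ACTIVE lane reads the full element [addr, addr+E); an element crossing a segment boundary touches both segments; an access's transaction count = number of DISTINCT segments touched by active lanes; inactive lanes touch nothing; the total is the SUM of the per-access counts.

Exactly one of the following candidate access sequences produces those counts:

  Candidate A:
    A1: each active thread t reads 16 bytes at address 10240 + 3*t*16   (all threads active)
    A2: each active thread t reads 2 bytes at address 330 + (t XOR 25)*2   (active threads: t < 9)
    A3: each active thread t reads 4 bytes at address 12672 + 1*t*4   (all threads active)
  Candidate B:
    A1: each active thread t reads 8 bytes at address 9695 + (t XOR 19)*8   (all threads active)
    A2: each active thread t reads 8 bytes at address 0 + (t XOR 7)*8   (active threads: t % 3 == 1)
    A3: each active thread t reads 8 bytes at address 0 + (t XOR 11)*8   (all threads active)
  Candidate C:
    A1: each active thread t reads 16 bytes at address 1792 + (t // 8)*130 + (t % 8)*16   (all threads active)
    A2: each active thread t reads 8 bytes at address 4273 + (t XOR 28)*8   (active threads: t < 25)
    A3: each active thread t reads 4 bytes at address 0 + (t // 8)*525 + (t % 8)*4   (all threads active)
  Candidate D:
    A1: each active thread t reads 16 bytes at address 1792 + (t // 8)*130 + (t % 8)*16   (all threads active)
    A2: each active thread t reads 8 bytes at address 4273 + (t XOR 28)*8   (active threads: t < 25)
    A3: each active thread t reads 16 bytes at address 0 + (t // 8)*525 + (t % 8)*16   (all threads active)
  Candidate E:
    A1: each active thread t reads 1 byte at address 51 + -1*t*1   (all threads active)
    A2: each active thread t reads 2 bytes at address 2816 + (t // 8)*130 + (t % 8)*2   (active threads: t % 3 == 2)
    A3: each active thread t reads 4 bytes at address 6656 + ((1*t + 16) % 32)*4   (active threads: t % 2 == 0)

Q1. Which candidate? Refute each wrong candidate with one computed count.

A: A1 gives 12 transactions, not 5
B: A1 gives 3 transactions, not 5
C: A3 gives 4 transactions, not 7
E: A1 gives 1 transaction, not 5
D: all counts match (5,3,7)

Answer: D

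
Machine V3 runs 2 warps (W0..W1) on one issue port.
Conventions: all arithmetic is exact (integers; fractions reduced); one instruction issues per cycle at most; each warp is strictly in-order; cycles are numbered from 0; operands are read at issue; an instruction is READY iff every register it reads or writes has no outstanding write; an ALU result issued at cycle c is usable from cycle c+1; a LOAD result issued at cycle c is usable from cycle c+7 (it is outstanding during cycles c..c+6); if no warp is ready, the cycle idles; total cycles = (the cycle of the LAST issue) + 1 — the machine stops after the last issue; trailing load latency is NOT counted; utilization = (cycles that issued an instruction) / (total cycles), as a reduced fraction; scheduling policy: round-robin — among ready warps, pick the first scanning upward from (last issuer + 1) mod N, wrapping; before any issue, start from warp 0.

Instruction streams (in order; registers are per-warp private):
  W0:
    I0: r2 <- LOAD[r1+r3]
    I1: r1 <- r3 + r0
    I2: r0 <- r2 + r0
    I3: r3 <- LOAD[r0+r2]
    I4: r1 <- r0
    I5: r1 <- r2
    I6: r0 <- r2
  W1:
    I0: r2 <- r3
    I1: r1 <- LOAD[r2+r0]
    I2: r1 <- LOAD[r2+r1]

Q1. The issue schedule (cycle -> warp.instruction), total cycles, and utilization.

cycle 0: W0.I0
cycle 1: W1.I0
cycle 2: W0.I1
cycle 3: W1.I1
cycle 4: idle
cycle 5: idle
cycle 6: idle
cycle 7: W0.I2
cycle 8: W0.I3
cycle 9: W0.I4
cycle 10: W1.I2
cycle 11: W0.I5
cycle 12: W0.I6

Answer: 13 cycles, utilization 10/13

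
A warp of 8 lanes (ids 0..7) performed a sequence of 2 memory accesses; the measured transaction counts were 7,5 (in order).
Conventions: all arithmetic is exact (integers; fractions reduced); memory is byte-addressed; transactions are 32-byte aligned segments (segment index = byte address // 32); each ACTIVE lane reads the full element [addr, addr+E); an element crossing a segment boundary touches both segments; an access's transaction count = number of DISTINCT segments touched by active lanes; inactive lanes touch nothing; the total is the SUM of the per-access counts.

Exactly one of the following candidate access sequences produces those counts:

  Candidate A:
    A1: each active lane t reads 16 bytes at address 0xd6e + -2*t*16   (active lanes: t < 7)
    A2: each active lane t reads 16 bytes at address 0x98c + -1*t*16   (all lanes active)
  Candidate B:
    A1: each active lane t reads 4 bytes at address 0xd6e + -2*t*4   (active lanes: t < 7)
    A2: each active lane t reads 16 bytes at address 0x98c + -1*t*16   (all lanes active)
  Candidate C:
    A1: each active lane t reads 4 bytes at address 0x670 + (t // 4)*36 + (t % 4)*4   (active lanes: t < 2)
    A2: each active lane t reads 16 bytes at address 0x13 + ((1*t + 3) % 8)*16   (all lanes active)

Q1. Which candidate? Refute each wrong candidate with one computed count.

B: A1 gives 3 transactions, not 7
C: A1 gives 1 transaction, not 7
A: all counts match (7,5)

Answer: A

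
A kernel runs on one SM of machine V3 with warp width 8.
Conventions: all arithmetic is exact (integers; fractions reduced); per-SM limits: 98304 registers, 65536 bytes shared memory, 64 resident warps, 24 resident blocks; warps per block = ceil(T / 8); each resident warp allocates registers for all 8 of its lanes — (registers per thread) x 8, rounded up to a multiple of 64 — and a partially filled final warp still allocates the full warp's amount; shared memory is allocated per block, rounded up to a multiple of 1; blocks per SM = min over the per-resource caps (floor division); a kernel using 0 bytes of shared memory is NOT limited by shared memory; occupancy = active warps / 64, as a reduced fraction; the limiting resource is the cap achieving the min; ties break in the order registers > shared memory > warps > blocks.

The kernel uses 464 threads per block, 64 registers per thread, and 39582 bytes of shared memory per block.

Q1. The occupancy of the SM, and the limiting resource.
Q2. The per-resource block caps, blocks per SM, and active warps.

Answer: occupancy 29/32, limited by shared memory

registers: 3 blocks
shared memory: 1 block
warps: 1 block
blocks: 24 blocks

Answer: 1 block, 58 active warps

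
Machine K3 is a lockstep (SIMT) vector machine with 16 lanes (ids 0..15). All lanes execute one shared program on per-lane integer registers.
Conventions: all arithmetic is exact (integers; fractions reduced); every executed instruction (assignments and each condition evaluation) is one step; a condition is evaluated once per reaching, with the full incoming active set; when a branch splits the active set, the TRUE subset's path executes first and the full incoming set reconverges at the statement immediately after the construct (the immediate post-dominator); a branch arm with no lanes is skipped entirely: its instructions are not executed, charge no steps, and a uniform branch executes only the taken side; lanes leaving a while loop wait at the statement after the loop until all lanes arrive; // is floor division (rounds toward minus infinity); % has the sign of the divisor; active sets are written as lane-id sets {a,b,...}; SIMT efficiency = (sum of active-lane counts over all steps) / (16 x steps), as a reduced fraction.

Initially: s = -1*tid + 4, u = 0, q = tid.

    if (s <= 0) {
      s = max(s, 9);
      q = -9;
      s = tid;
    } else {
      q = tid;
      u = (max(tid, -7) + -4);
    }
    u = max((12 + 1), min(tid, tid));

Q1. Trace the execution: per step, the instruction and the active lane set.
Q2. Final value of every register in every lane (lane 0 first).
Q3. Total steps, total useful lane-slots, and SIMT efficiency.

step 0: eval (s <= 0)                {0,1,2,3,4,5,6,7,8,9,10,11,12,13,14,15}
step 1: s <- max(s, 9)               {4,5,6,7,8,9,10,11,12,13,14,15}
step 2: q <- -9                      {4,5,6,7,8,9,10,11,12,13,14,15}
step 3: s <- tid                     {4,5,6,7,8,9,10,11,12,13,14,15}
step 4: q <- tid                     {0,1,2,3}
step 5: u <- (max(tid, -7) + -4)     {0,1,2,3}
step 6: u <- max((12 + 1), min(tid, tid)) {0,1,2,3,4,5,6,7,8,9,10,11,12,13,14,15}

Answer: 7 steps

s: 4,3,2,1,4,5,6,7,8,9,10,11,12,13,14,15
u: 13,13,13,13,13,13,13,13,13,13,13,13,13,13,14,15
q: 0,1,2,3,-9,-9,-9,-9,-9,-9,-9,-9,-9,-9,-9,-9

steps = 7; useful = 76; efficiency = 76/112 = 19/28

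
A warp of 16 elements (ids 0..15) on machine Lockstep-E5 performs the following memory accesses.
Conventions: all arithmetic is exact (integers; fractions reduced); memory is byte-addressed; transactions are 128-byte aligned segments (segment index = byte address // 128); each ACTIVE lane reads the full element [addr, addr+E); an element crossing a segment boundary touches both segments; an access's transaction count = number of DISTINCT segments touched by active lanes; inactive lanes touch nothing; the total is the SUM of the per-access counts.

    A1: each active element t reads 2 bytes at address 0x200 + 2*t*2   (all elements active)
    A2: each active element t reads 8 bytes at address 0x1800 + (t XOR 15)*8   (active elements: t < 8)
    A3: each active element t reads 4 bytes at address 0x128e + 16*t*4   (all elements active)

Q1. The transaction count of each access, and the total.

A1: 1 transaction
A2: 1 transaction
A3: 8 transactions

Answer: 1,1,8; total 10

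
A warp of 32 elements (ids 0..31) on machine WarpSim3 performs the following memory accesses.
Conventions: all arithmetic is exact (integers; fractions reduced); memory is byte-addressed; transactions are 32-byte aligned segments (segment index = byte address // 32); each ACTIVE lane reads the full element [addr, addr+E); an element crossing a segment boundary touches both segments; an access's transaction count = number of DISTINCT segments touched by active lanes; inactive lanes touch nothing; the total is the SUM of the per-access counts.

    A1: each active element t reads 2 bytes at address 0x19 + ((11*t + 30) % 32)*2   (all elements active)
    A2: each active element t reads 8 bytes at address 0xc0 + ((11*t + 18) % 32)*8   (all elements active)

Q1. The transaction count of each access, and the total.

A1: 3 transactions
A2: 8 transactions

Answer: 3,8; total 11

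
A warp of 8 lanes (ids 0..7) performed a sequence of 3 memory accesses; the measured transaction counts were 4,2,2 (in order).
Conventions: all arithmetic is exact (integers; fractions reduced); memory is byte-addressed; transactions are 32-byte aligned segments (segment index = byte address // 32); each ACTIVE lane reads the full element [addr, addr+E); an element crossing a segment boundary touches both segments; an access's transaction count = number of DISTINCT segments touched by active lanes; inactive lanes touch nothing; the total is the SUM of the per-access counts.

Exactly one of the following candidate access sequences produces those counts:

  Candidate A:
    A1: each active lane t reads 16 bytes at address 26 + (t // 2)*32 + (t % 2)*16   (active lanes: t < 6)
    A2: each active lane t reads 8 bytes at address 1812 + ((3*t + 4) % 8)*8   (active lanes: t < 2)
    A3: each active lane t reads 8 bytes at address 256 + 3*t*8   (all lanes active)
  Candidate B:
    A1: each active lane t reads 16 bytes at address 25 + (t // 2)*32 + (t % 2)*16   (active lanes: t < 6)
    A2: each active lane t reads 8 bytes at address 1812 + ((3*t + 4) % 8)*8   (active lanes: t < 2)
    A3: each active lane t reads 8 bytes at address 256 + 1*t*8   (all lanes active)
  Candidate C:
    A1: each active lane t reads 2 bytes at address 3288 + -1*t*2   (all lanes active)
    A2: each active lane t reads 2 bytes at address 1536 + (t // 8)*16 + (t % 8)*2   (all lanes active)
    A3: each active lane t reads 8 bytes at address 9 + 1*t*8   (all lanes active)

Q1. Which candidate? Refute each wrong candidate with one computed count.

A: A3 gives 6 transactions, not 2
C: A1 gives 1 transaction, not 4
B: all counts match (4,2,2)

Answer: B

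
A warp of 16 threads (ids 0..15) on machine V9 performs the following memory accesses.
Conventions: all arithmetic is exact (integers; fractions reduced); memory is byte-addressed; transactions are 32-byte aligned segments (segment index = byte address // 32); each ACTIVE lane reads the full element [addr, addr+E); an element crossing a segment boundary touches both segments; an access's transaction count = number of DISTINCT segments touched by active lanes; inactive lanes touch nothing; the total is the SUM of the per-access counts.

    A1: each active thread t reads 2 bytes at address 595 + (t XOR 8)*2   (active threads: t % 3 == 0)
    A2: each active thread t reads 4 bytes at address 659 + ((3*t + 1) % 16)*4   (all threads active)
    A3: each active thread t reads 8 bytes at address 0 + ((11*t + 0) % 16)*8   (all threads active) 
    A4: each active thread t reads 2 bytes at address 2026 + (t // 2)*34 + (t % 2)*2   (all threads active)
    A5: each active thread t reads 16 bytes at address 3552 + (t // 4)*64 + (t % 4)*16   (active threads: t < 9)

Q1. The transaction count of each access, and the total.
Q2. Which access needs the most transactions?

A1: 2 transactions
A2: 3 transactions
A3: 4 transactions
A4: 8 transactions
A5: 5 transactions

Answer: 2,3,4,8,5; total 22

Answer: A4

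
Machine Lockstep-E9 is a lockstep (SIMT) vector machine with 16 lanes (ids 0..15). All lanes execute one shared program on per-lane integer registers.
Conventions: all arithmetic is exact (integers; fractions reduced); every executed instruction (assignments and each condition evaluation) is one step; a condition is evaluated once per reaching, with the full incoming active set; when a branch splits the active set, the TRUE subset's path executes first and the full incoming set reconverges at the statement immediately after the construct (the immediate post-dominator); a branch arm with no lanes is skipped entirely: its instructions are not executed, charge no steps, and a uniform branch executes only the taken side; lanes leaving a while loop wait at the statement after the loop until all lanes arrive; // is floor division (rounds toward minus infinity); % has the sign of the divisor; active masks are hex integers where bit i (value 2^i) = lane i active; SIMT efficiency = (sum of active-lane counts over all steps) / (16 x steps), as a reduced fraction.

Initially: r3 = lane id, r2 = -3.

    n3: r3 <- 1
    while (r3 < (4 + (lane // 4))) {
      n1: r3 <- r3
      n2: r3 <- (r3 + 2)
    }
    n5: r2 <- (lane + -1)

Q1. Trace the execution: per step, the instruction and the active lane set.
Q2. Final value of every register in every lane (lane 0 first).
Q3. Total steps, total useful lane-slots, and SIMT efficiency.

step 0: r3 <- 1                      0xffff
step 1: eval (r3 < (4 + (lane // 4))) 0xffff
step 2: r3 <- r3                     0xffff
step 3: r3 <- (r3 + 2)               0xffff
step 4: eval (r3 < (4 + (lane // 4))) 0xffff
step 5: r3 <- r3                     0xffff
step 6: r3 <- (r3 + 2)               0xffff
step 7: eval (r3 < (4 + (lane // 4))) 0xffff
step 8: r3 <- r3                     0xff00
step 9: r3 <- (r3 + 2)               0xff00
step 10: eval (r3 < (4 + (lane // 4))) 0xff00
step 11: r2 <- (lane + -1)            0xffff

Answer: 12 steps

r3: 5,5,5,5,5,5,5,5,7,7,7,7,7,7,7,7
r2: -1,0,1,2,3,4,5,6,7,8,9,10,11,12,13,14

steps = 12; useful = 168; efficiency = 168/192 = 7/8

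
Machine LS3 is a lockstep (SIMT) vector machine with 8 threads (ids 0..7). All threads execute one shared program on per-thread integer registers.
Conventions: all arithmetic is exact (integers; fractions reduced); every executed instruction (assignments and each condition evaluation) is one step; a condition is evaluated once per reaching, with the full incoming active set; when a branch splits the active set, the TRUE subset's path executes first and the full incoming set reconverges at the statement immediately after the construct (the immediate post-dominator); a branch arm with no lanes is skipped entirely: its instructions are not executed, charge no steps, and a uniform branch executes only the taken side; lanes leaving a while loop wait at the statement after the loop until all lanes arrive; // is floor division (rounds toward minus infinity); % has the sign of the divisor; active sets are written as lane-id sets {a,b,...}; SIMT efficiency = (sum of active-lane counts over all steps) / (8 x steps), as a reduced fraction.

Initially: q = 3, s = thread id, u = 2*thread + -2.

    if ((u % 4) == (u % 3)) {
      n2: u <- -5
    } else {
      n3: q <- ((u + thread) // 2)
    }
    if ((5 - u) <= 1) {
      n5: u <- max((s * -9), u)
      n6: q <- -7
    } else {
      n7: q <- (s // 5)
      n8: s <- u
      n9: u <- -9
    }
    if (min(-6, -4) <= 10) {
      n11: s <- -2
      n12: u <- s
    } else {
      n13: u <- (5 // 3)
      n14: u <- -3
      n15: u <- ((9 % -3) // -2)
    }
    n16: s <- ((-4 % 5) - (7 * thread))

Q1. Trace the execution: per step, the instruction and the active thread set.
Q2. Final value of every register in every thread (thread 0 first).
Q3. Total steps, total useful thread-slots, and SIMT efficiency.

step 0: eval ((u % 4) == (u % 3))    {0,1,2,3,4,5,6,7}
step 1: u <- -5                      {1,2,7}
step 2: q <- ((u + thread) // 2)     {0,3,4,5,6}
step 3: eval ((5 - u) <= 1)          {0,1,2,3,4,5,6,7}
step 4: u <- max((s * -9), u)        {3,4,5,6}
step 5: q <- -7                      {3,4,5,6}
step 6: q <- (s // 5)                {0,1,2,7}
step 7: s <- u                       {0,1,2,7}
step 8: u <- -9                      {0,1,2,7}
step 9: eval (min(-6, -4) <= 10)     {0,1,2,3,4,5,6,7}
step 10: s <- -2                      {0,1,2,3,4,5,6,7}
step 11: u <- s                       {0,1,2,3,4,5,6,7}
step 12: s <- ((-4 % 5) - (7 * thread)) {0,1,2,3,4,5,6,7}

Answer: 13 steps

q: 0,0,0,-7,-7,-7,-7,1
s: 1,-6,-13,-20,-27,-34,-41,-48
u: -2,-2,-2,-2,-2,-2,-2,-2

steps = 13; useful = 76; efficiency = 76/104 = 19/26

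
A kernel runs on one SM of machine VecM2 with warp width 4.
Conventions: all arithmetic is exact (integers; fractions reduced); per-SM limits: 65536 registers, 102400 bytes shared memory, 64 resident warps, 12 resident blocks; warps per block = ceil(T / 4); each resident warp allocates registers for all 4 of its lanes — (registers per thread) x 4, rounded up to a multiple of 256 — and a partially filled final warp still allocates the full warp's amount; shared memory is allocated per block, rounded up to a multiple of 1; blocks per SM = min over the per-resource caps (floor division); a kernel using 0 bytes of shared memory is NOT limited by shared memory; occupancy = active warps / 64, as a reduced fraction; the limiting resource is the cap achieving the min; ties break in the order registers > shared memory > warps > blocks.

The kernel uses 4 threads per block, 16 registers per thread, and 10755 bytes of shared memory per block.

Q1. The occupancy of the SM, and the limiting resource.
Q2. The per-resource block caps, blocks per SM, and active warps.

Answer: occupancy 9/64, limited by shared memory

registers: 256 blocks
shared memory: 9 blocks
warps: 64 blocks
blocks: 12 blocks

Answer: 9 blocks, 9 active warps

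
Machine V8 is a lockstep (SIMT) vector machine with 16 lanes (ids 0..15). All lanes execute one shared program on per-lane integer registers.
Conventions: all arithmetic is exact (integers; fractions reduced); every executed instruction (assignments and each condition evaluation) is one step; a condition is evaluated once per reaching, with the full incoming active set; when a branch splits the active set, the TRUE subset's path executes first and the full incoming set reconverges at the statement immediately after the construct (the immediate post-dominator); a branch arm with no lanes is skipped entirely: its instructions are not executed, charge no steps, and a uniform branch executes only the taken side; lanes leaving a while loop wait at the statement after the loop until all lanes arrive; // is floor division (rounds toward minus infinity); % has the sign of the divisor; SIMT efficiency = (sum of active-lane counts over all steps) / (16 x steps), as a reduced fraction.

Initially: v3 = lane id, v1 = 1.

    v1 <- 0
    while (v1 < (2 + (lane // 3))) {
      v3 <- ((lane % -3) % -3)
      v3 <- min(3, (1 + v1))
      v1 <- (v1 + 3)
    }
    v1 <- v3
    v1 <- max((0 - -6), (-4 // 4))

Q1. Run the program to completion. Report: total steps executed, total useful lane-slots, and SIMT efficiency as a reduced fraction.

Answer: 16 steps, 172 useful, 43/64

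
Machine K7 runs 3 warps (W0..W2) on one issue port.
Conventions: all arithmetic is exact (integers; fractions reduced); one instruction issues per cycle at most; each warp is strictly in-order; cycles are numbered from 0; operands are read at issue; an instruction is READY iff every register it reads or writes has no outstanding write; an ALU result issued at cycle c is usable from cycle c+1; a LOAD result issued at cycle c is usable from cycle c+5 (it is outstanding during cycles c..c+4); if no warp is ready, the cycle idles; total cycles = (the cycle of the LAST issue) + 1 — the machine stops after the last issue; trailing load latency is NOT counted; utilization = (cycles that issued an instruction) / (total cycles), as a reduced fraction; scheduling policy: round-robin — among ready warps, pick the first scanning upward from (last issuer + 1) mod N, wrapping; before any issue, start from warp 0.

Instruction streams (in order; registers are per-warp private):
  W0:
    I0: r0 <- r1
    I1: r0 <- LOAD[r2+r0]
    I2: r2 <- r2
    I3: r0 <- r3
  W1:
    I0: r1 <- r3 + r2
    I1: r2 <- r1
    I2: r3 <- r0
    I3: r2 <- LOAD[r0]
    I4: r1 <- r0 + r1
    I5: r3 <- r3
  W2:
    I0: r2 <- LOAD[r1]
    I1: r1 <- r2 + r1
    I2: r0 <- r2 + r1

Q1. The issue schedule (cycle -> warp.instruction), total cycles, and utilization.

cycle 0: W0.I0
cycle 1: W1.I0
cycle 2: W2.I0
cycle 3: W0.I1
cycle 4: W1.I1
cycle 5: W0.I2
cycle 6: W1.I2
cycle 7: W2.I1
cycle 8: W0.I3
cycle 9: W1.I3
cycle 10: W2.I2
cycle 11: W1.I4
cycle 12: W1.I5

Answer: 13 cycles, utilization 1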